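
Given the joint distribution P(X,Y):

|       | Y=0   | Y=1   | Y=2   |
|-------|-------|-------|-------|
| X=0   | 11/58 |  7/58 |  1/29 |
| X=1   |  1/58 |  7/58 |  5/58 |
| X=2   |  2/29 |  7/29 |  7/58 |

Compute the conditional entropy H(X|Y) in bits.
1.3791 bits

H(X|Y) = H(X,Y) - H(Y)

H(X,Y) = -Σ_{x,y} P(x,y) log₂ P(x,y). Per-cell terms -P(x,y)·log₂P(x,y):
  X=0: 0.45490, 0.36818, 0.16752
  X=1: 0.10100, 0.36818, 0.30483
  X=2: 0.26607, 0.49498, 0.36818
Sum of the 9 terms: H(X,Y) = 2.8938 bits

Marginal of Y (column sums):
  P(Y=0) = 11/58 + 1/58 + 2/29 = 8/29
  P(Y=1) = 7/58 + 7/58 + 7/29 = 14/29
  P(Y=2) = 1/29 + 5/58 + 7/58 = 7/29
H(Y) = -[(8/29)·log₂(8/29) + (14/29)·log₂(14/29) + (7/29)·log₂(7/29)]
  = 0.51255 + 0.50720 + 0.49498 = 1.5147 bits

H(X|Y) = H(X,Y) - H(Y) = 2.8938 - 1.5147 = 1.3791 bits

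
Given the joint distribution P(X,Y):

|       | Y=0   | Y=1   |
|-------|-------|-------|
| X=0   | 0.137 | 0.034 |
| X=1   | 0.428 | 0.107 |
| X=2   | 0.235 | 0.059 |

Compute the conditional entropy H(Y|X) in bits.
0.7219 bits

H(Y|X) = H(X,Y) - H(X)

H(X,Y) = -Σ_{x,y} P(x,y) log₂ P(x,y). Per-cell terms -P(x,y)·log₂P(x,y):
  X=0: 0.39288, 0.16586
  X=1: 0.52401, 0.34500
  X=2: 0.49098, 0.24091
Sum of the 6 terms: H(X,Y) = 2.1596 bits

Marginal of X (row sums):
  P(X=0) = 0.137 + 0.034 = 0.171
  P(X=1) = 0.428 + 0.107 = 0.535
  P(X=2) = 0.235 + 0.059 = 0.294
H(X) = -[0.171·log₂(0.171) + 0.535·log₂(0.535) + 0.294·log₂(0.294)]
  = 0.43570 + 0.48278 + 0.51924 = 1.4377 bits

H(Y|X) = H(X,Y) - H(X) = 2.1596 - 1.4377 = 0.7219 bits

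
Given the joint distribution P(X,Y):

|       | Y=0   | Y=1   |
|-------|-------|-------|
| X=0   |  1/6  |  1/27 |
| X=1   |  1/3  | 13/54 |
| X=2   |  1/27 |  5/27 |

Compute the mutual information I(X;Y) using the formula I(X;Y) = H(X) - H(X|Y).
0.1490 bits

I(X;Y) = H(X) - H(X|Y)

Marginal of X (row sums):
  P(X=0) = 1/6 + 1/27 = 11/54
  P(X=1) = 1/3 + 13/54 = 31/54
  P(X=2) = 1/27 + 5/27 = 2/9
H(X) = -[(11/54)·log₂(11/54) + (31/54)·log₂(31/54) + (2/9)·log₂(2/9)]
  = 0.4676 + 0.4597 + 0.4822 = 1.4095 bits

Marginal of Y (column sums):
  P(Y=0) = 1/6 + 1/3 + 1/27 = 29/54
  P(Y=1) = 1/27 + 13/54 + 5/27 = 25/54
H(X|Y) = Σ_y P(y)·H(X|Y=y):
  Y=0: P(Y=0) = 29/54, P(X|Y=0) = (9/29, 18/29, 2/29) → H(X|Y=0) = 1.2170
  Y=1: P(Y=1) = 25/54, P(X|Y=1) = (2/25, 13/25, 2/5) → H(X|Y=1) = 1.3109
H(X|Y) = (29/54)·1.2170 + (25/54)·1.3109 = 1.2605 bits

I(X;Y) = H(X) - H(X|Y) = 1.4095 - 1.2605 = 0.1490 bits

Cross-check via I(X;Y) = H(X) + H(Y) - H(X,Y): computing H(Y) from the column sums and H(X,Y) from the 6 cells in the same way gives H(Y) = 0.9960 bits and H(X,Y) = 2.2565 bits, so
I(X;Y) = 1.4095 + 0.9960 - 2.2565 = 0.1490 bits ✓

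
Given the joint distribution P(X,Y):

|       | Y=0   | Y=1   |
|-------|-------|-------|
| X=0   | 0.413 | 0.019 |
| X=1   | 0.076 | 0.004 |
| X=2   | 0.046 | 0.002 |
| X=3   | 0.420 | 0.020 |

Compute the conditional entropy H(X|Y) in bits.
1.5460 bits

H(X|Y) = H(X,Y) - H(Y)

H(X,Y) = -Σ_{x,y} P(x,y) log₂ P(x,y). Per-cell terms -P(x,y)·log₂P(x,y):
  X=0: 0.52690, 0.10864
  X=1: 0.28256, 0.03186
  X=2: 0.20434, 0.01793
  X=3: 0.52565, 0.11288
Sum of the 8 terms: H(X,Y) = 1.8108 bits

Marginal of Y (column sums):
  P(Y=0) = 0.413 + 0.076 + 0.046 + 0.420 = 0.955
  P(Y=1) = 0.019 + 0.004 + 0.002 + 0.020 = 0.045
H(Y) = -[0.955·log₂(0.955) + 0.045·log₂(0.045)]
  = 0.06344 + 0.20133 = 0.2648 bits

H(X|Y) = H(X,Y) - H(Y) = 1.8108 - 0.2648 = 1.5460 bits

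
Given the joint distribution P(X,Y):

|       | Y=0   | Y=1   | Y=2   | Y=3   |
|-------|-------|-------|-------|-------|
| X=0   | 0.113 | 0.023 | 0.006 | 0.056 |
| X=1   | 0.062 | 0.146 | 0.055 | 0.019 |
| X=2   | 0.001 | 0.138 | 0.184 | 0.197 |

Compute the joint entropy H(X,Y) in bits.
3.0659 bits

H(X,Y) = -Σ_{x,y} P(x,y) log₂ P(x,y). Per-cell terms -P(x,y)·log₂P(x,y):
  X=0: 0.35545, 0.12517, 0.04428, 0.23287
  X=1: 0.24872, 0.40529, 0.23014, 0.10864
  X=2: 0.00997, 0.39430, 0.44937, 0.46172
Sum of the 12 terms: H(X,Y) = 3.0659 bits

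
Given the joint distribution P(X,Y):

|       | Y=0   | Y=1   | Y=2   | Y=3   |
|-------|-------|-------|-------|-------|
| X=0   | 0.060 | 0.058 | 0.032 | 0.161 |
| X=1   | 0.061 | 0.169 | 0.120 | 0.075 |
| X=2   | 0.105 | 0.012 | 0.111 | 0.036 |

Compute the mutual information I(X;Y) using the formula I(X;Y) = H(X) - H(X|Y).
0.2175 bits

I(X;Y) = H(X) - H(X|Y)

Marginal of X (row sums):
  P(X=0) = 0.060 + 0.058 + 0.032 + 0.161 = 0.311
  P(X=1) = 0.061 + 0.169 + 0.120 + 0.075 = 0.425
  P(X=2) = 0.105 + 0.012 + 0.111 + 0.036 = 0.264
H(X) = -[0.311·log₂(0.311) + 0.425·log₂(0.425) + 0.264·log₂(0.264)]
  = 0.52404 + 0.52465 + 0.50725 = 1.5559 bits

Marginal of Y (column sums):
  P(Y=0) = 0.060 + 0.061 + 0.105 = 0.226
  P(Y=1) = 0.058 + 0.169 + 0.012 = 0.239
  P(Y=2) = 0.032 + 0.120 + 0.111 = 0.263
  P(Y=3) = 0.161 + 0.075 + 0.036 = 0.272
H(X|Y) = Σ_y P(y)·H(X|Y=y):
  Y=0: P(Y=0) = 0.226, P(X|Y=0) = (30/113, 61/226, 105/226) → H(X|Y=0) = 1.53175
  Y=1: P(Y=1) = 0.239, P(X|Y=1) = (58/239, 169/239, 12/239) → H(X|Y=1) = 1.06601
  Y=2: P(Y=2) = 0.263, P(X|Y=2) = (32/263, 120/263, 111/263) → H(X|Y=2) = 1.41152
  Y=3: P(Y=3) = 0.272, P(X|Y=3) = (161/272, 75/272, 9/68) → H(X|Y=3) = 1.34645
H(X|Y) = 0.226·1.53175 + 0.239·1.06601 + 0.263·1.41152 + 0.272·1.34645 = 1.3384 bits

I(X;Y) = H(X) - H(X|Y) = 1.5559 - 1.3384 = 0.2175 bits

Cross-check via I(X;Y) = H(X) + H(Y) - H(X,Y): computing H(Y) from the column sums and H(X,Y) from the 12 cells in the same way gives H(Y) = 1.9961 bits and H(X,Y) = 3.3345 bits, so
I(X;Y) = 1.5559 + 1.9961 - 3.3345 = 0.2175 bits ✓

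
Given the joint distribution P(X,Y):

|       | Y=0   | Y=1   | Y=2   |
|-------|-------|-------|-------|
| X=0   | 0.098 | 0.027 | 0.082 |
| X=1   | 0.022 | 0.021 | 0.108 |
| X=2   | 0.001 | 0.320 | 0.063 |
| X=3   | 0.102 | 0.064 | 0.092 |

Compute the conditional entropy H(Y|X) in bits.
1.1269 bits

H(Y|X) = H(X,Y) - H(X)

H(X,Y) = -Σ_{x,y} P(x,y) log₂ P(x,y). Per-cell terms -P(x,y)·log₂P(x,y):
  X=0: 0.3284, 0.1407, 0.2959
  X=1: 0.1211, 0.1170, 0.3468
  X=2: 0.0100, 0.5260, 0.2513
  X=3: 0.3359, 0.2538, 0.3167
Sum of the 12 terms: H(X,Y) = 3.0436 bits

Marginal of X (row sums):
  P(X=0) = 0.098 + 0.027 + 0.082 = 0.207
  P(X=1) = 0.022 + 0.021 + 0.108 = 0.151
  P(X=2) = 0.001 + 0.320 + 0.063 = 0.384
  P(X=3) = 0.102 + 0.064 + 0.092 = 0.258
H(X) = -[0.207·log₂(0.207) + 0.151·log₂(0.151) + 0.384·log₂(0.384) + 0.258·log₂(0.258)]
  = 0.4704 + 0.4118 + 0.5302 + 0.5043 = 1.9167 bits

H(Y|X) = H(X,Y) - H(X) = 3.0436 - 1.9167 = 1.1269 bits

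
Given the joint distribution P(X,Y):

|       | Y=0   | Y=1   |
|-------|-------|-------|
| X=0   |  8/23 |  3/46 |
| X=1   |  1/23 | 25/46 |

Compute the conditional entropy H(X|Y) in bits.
0.4959 bits

H(X|Y) = H(X,Y) - H(Y)

H(X,Y) = -Σ_{x,y} P(x,y) log₂ P(x,y). Per-cell terms -P(x,y)·log₂P(x,y):
  X=0: 0.529935, 0.256865
  X=1: 0.196677, 0.478101
Sum of the 4 terms: H(X,Y) = 1.46158 bits

Marginal of Y (column sums):
  P(Y=0) = 8/23 + 1/23 = 9/23
  P(Y=1) = 3/46 + 25/46 = 14/23
H(Y) = -[(9/23)·log₂(9/23) + (14/23)·log₂(14/23)]
  = 0.529684 + 0.435952 = 0.96564 bits

H(X|Y) = H(X,Y) - H(Y) = 1.46158 - 0.96564 = 0.4959 bits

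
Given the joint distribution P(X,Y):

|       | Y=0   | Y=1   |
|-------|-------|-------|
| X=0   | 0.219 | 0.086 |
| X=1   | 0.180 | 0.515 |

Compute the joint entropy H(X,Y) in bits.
1.7226 bits

H(X,Y) = -Σ_{x,y} P(x,y) log₂ P(x,y). Per-cell terms -P(x,y)·log₂P(x,y):
  X=0: 0.47983, 0.30440
  X=1: 0.44531, 0.49304
Sum of the 4 terms: H(X,Y) = 1.7226 bits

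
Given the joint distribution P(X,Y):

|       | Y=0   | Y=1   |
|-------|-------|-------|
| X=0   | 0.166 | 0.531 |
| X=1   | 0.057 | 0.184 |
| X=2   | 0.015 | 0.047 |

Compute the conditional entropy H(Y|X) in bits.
0.7917 bits

H(Y|X) = H(X,Y) - H(X)

H(X,Y) = -Σ_{x,y} P(x,y) log₂ P(x,y). Per-cell terms -P(x,y)·log₂P(x,y):
  X=0: 0.430064, 0.484918
  X=1: 0.235575, 0.449369
  X=2: 0.090883, 0.207326
Sum of the 6 terms: H(X,Y) = 1.898135 bits

Marginal of X (row sums):
  P(X=0) = 0.166 + 0.531 = 0.697
  P(X=1) = 0.057 + 0.184 = 0.241
  P(X=2) = 0.015 + 0.047 = 0.062
H(X) = -[0.697·log₂(0.697) + 0.241·log₂(0.241) + 0.062·log₂(0.062)]
  = 0.362976 + 0.494748 + 0.248718 = 1.106442 bits

H(Y|X) = H(X,Y) - H(X) = 1.898135 - 1.106442 = 0.7917 bits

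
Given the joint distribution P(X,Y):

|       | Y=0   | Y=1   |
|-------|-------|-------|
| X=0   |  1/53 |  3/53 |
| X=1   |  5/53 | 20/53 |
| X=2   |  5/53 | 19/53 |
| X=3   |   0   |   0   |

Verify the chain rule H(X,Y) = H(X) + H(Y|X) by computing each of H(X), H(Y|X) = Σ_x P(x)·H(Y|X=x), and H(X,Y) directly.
H(X) = 1.3103 bits, H(Y|X) = 0.7361 bits, H(X,Y) = 2.0463 bits

Marginal of X (row sums):
  P(X=0) = 1/53 + 3/53 = 4/53
  P(X=1) = 5/53 + 20/53 = 25/53
  P(X=2) = 5/53 + 19/53 = 24/53
  P(X=3) = 0 + 0 = 0
H(X) = -[(4/53)·log₂(4/53) + (25/53)·log₂(25/53) + (24/53)·log₂(24/53)]   (outcomes with P = 0 contribute 0)
  = 0.28135 + 0.51135 + 0.51757 = 1.3103 bits

H(Y|X) = Σ_x P(x)·H(Y|X=x):
  X=0: P(X=0) = 4/53, P(Y|X=0) = (1/4, 3/4) → H(Y|X=0) = 0.81128
  X=1: P(X=1) = 25/53, P(Y|X=1) = (1/5, 4/5) → H(Y|X=1) = 0.72193
  X=2: P(X=2) = 24/53, P(Y|X=2) = (5/24, 19/24) → H(Y|X=2) = 0.73828
  X=3: P(X=3) = 0 → contributes 0
H(Y|X) = (4/53)·0.81128 + (25/53)·0.72193 + (24/53)·0.73828 = 0.7361 bits

H(X,Y) = -Σ_{x,y} P(x,y) log₂ P(x,y). Per-cell terms -P(x,y)·log₂P(x,y):
  X=0: 0.10807, 0.23451
  X=1: 0.32132, 0.53056
  X=2: 0.32132, 0.53056
  X=3: 0.00000, 0.00000
  (cells with P = 0 contribute 0)
Sum of the 8 terms: H(X,Y) = 2.0463 bits

Chain rule check:
  H(X) + H(Y|X) = 1.3103 + 0.7361 = 2.0464 bits
  H(X,Y) = 2.0463 bits
✓ Chain rule verified (Δ = 0.0001 is 4-dp rounding noise: each of the three values was rounded independently).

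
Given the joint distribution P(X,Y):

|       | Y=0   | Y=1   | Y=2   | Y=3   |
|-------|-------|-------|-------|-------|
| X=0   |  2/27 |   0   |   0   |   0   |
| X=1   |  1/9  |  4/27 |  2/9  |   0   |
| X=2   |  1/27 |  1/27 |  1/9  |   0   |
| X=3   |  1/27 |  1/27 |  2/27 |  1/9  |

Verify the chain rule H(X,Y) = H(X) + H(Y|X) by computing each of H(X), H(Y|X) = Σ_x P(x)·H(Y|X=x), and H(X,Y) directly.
H(X) = 1.7413 bits, H(Y|X) = 1.4664 bits, H(X,Y) = 3.2077 bits

Marginal of X (row sums):
  P(X=0) = 2/27 + 0 + 0 + 0 = 2/27
  P(X=1) = 1/9 + 4/27 + 2/9 + 0 = 13/27
  P(X=2) = 1/27 + 1/27 + 1/9 + 0 = 5/27
  P(X=3) = 1/27 + 1/27 + 2/27 + 1/9 = 7/27
H(X) = -[(2/27)·log₂(2/27) + (13/27)·log₂(13/27) + (5/27)·log₂(5/27) + (7/27)·log₂(7/27)]
  = 0.27814 + 0.50770 + 0.45055 + 0.50492 = 1.7413 bits

H(Y|X) = Σ_x P(x)·H(Y|X=x):
  X=0: P(X=0) = 2/27, P(Y|X=0) = (1, 0, 0, 0) → H(Y|X=0) = 0.00000
  X=1: P(X=1) = 13/27, P(Y|X=1) = (3/13, 4/13, 6/13, 0) → H(Y|X=1) = 1.52623
  X=2: P(X=2) = 5/27, P(Y|X=2) = (1/5, 1/5, 3/5, 0) → H(Y|X=2) = 1.37095
  X=3: P(X=3) = 7/27, P(Y|X=3) = (1/7, 1/7, 2/7, 3/7) → H(Y|X=3) = 1.84237
H(Y|X) = (2/27)·0.00000 + (13/27)·1.52623 + (5/27)·1.37095 + (7/27)·1.84237 = 1.4664 bits

H(X,Y) = -Σ_{x,y} P(x,y) log₂ P(x,y). Per-cell terms -P(x,y)·log₂P(x,y):
  X=0: 0.27814, 0.00000, 0.00000, 0.00000
  X=1: 0.35221, 0.40813, 0.48221, 0.00000
  X=2: 0.17611, 0.17611, 0.35221, 0.00000
  X=3: 0.17611, 0.17611, 0.27814, 0.35221
  (cells with P = 0 contribute 0)
Sum of the 16 terms: H(X,Y) = 3.2077 bits

Chain rule check:
  H(X) + H(Y|X) = 1.7413 + 1.4664 = 3.2077 bits
  H(X,Y) = 3.2077 bits
✓ Chain rule verified.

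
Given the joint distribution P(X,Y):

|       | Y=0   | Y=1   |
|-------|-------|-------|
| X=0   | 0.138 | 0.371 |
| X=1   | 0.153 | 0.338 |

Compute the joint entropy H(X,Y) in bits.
1.8683 bits

H(X,Y) = -Σ_{x,y} P(x,y) log₂ P(x,y). Per-cell terms -P(x,y)·log₂P(x,y):
  X=0: 0.3943, 0.5307
  X=1: 0.4144, 0.5289
Sum of the 4 terms: H(X,Y) = 1.8683 bits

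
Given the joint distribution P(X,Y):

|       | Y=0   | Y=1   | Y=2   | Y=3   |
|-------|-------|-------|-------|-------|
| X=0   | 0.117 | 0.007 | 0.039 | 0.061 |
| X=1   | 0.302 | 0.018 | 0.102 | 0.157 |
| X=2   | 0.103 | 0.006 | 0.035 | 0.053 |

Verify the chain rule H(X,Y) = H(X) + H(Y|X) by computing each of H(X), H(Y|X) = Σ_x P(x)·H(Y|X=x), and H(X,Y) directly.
H(X) = 1.4017 bits, H(Y|X) = 1.5965 bits, H(X,Y) = 2.9982 bits

Marginal of X (row sums):
  P(X=0) = 0.117 + 0.007 + 0.039 + 0.061 = 0.224
  P(X=1) = 0.302 + 0.018 + 0.102 + 0.157 = 0.579
  P(X=2) = 0.103 + 0.006 + 0.035 + 0.053 = 0.197
H(X) = -[0.224·log₂(0.224) + 0.579·log₂(0.579) + 0.197·log₂(0.197)]
  = 0.4835 + 0.4565 + 0.4617 = 1.4017 bits

H(Y|X) = Σ_x P(x)·H(Y|X=x):
  X=0: P(X=0) = 0.224, P(Y|X=0) = (117/224, 1/32, 39/224, 61/224) → H(Y|X=0) = 1.5958
  X=1: P(X=1) = 0.579, P(Y|X=1) = (302/579, 6/193, 34/193, 157/579) → H(Y|X=1) = 1.5973
  X=2: P(X=2) = 0.197, P(Y|X=2) = (103/197, 6/197, 35/197, 53/197) → H(Y|X=2) = 1.5950
H(Y|X) = 0.224·1.5958 + 0.579·1.5973 + 0.197·1.5950 = 1.5965 bits

H(X,Y) = -Σ_{x,y} P(x,y) log₂ P(x,y). Per-cell terms -P(x,y)·log₂P(x,y):
  X=0: 0.3622, 0.0501, 0.1825, 0.2461
  X=1: 0.5217, 0.1043, 0.3359, 0.4194
  X=2: 0.3378, 0.0443, 0.1693, 0.2246
Sum of the 12 terms: H(X,Y) = 2.9982 bits

Chain rule check:
  H(X) + H(Y|X) = 1.4017 + 1.5965 = 2.9982 bits
  H(X,Y) = 2.9982 bits
✓ Chain rule verified.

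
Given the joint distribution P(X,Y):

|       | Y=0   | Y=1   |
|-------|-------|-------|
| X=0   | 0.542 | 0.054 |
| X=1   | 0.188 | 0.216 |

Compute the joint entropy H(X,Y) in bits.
1.6372 bits

H(X,Y) = -Σ_{x,y} P(x,y) log₂ P(x,y). Per-cell terms -P(x,y)·log₂P(x,y):
  X=0: 0.4789, 0.2274
  X=1: 0.4533, 0.4776
Sum of the 4 terms: H(X,Y) = 1.6372 bits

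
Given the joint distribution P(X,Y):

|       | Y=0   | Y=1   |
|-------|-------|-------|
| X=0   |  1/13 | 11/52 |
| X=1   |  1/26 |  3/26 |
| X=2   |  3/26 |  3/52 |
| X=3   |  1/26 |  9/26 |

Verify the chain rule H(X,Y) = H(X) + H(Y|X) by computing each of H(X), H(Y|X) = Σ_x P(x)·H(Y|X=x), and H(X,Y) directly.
H(X) = 1.9010 bits, H(Y|X) = 0.7055 bits, H(X,Y) = 2.6065 bits

Marginal of X (row sums):
  P(X=0) = 1/13 + 11/52 = 15/52
  P(X=1) = 1/26 + 3/26 = 2/13
  P(X=2) = 3/26 + 3/52 = 9/52
  P(X=3) = 1/26 + 9/26 = 5/13
H(X) = -[(15/52)·log₂(15/52) + (2/13)·log₂(2/13) + (9/52)·log₂(9/52) + (5/13)·log₂(5/13)]
  = 0.51737 + 0.41545 + 0.43797 + 0.53020 = 1.9010 bits

H(Y|X) = Σ_x P(x)·H(Y|X=x):
  X=0: P(X=0) = 15/52, P(Y|X=0) = (4/15, 11/15) → H(Y|X=0) = 0.83664
  X=1: P(X=1) = 2/13, P(Y|X=1) = (1/4, 3/4) → H(Y|X=1) = 0.81128
  X=2: P(X=2) = 9/52, P(Y|X=2) = (2/3, 1/3) → H(Y|X=2) = 0.91830
  X=3: P(X=3) = 5/13, P(Y|X=3) = (1/10, 9/10) → H(Y|X=3) = 0.46900
H(Y|X) = (15/52)·0.83664 + (2/13)·0.81128 + (9/52)·0.91830 + (5/13)·0.46900 = 0.7055 bits

H(X,Y) = -Σ_{x,y} P(x,y) log₂ P(x,y). Per-cell terms -P(x,y)·log₂P(x,y):
  X=0: 0.28465, 0.47406
  X=1: 0.18079, 0.35948
  X=2: 0.35948, 0.23743
  X=3: 0.18079, 0.52979
Sum of the 8 terms: H(X,Y) = 2.6065 bits

Chain rule check:
  H(X) + H(Y|X) = 1.9010 + 0.7055 = 2.6065 bits
  H(X,Y) = 2.6065 bits
✓ Chain rule verified.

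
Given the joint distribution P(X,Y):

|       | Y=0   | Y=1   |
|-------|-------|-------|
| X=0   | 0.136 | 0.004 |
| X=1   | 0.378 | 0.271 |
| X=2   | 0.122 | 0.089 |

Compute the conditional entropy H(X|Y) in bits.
1.1993 bits

H(X|Y) = H(X,Y) - H(Y)

H(X,Y) = -Σ_{x,y} P(x,y) log₂ P(x,y). Per-cell terms -P(x,y)·log₂P(x,y):
  X=0: 0.391452, 0.031863
  X=1: 0.530539, 0.510465
  X=2: 0.370276, 0.310615
Sum of the 6 terms: H(X,Y) = 2.14521 bits

Marginal of Y (column sums):
  P(Y=0) = 0.136 + 0.378 + 0.122 = 0.636
  P(Y=1) = 0.004 + 0.271 + 0.089 = 0.364
H(Y) = -[0.636·log₂(0.636) + 0.364·log₂(0.364)]
  = 0.415245 + 0.530708 = 0.94595 bits

H(X|Y) = H(X,Y) - H(Y) = 2.14521 - 0.94595 = 1.1993 bits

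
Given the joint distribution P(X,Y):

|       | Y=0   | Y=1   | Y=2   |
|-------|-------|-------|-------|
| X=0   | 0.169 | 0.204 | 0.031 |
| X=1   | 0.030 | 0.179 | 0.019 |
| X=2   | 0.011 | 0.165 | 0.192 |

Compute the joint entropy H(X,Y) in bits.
2.7190 bits

H(X,Y) = -Σ_{x,y} P(x,y) log₂ P(x,y). Per-cell terms -P(x,y)·log₂P(x,y):
  X=0: 0.4335, 0.4678, 0.1554
  X=1: 0.1518, 0.4443, 0.1086
  X=2: 0.0716, 0.4289, 0.4571
Sum of the 9 terms: H(X,Y) = 2.7190 bits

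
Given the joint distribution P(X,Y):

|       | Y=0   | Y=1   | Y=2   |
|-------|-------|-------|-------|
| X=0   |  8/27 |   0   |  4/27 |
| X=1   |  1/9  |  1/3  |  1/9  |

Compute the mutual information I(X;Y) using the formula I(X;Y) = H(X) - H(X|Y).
0.3912 bits

I(X;Y) = H(X) - H(X|Y)

Marginal of X (row sums):
  P(X=0) = 8/27 + 0 + 4/27 = 4/9
  P(X=1) = 1/9 + 1/3 + 1/9 = 5/9
H(X) = -[(4/9)·log₂(4/9) + (5/9)·log₂(5/9)]
  = 0.519967 + 0.471109 = 0.991076 bits

Marginal of Y (column sums):
  P(Y=0) = 8/27 + 1/9 = 11/27
  P(Y=1) = 0 + 1/3 = 1/3
  P(Y=2) = 4/27 + 1/9 = 7/27
H(X|Y) = Σ_y P(y)·H(X|Y=y):
  Y=0: P(Y=0) = 11/27, P(X|Y=0) = (8/11, 3/11) → H(X|Y=0) = 0.845351
  Y=1: P(Y=1) = 1/3, P(X|Y=1) = (0, 1) → H(X|Y=1) = 0.000000
  Y=2: P(Y=2) = 7/27, P(X|Y=2) = (4/7, 3/7) → H(X|Y=2) = 0.985228
H(X|Y) = (11/27)·0.845351 + (1/3)·0.000000 + (7/27)·0.985228 = 0.599832 bits

I(X;Y) = H(X) - H(X|Y) = 0.991076 - 0.599832 = 0.3912 bits

Cross-check via I(X;Y) = H(X) + H(Y) - H(X,Y): computing H(Y) from the column sums and H(X,Y) from the 6 cells in the same way gives H(Y) = 1.561015 bits and H(X,Y) = 2.160847 bits, so
I(X;Y) = 0.991076 + 1.561015 - 2.160847 = 0.3912 bits ✓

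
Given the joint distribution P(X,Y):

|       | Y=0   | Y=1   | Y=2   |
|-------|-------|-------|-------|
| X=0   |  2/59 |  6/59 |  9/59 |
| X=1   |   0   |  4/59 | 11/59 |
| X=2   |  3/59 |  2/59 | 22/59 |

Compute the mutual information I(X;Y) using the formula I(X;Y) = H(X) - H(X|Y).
0.1094 bits

I(X;Y) = H(X) - H(X|Y)

Marginal of X (row sums):
  P(X=0) = 2/59 + 6/59 + 9/59 = 17/59
  P(X=1) = 0 + 4/59 + 11/59 = 15/59
  P(X=2) = 3/59 + 2/59 + 22/59 = 27/59
H(X) = -[(17/59)·log₂(17/59) + (15/59)·log₂(15/59) + (27/59)·log₂(27/59)]
  = 0.5173 + 0.5023 + 0.5161 = 1.5357 bits

Marginal of Y (column sums):
  P(Y=0) = 2/59 + 0 + 3/59 = 5/59
  P(Y=1) = 6/59 + 4/59 + 2/59 = 12/59
  P(Y=2) = 9/59 + 11/59 + 22/59 = 42/59
H(X|Y) = Σ_y P(y)·H(X|Y=y):
  Y=0: P(Y=0) = 5/59, P(X|Y=0) = (2/5, 0, 3/5) → H(X|Y=0) = 0.9710
  Y=1: P(Y=1) = 12/59, P(X|Y=1) = (1/2, 1/3, 1/6) → H(X|Y=1) = 1.4591
  Y=2: P(Y=2) = 42/59, P(X|Y=2) = (3/14, 11/42, 11/21) → H(X|Y=2) = 1.4711
H(X|Y) = (5/59)·0.9710 + (12/59)·1.4591 + (42/59)·1.4711 = 1.4263 bits

I(X;Y) = H(X) - H(X|Y) = 1.5357 - 1.4263 = 0.1094 bits

Cross-check via I(X;Y) = H(X) + H(Y) - H(X,Y): computing H(Y) from the column sums and H(X,Y) from the 9 cells in the same way gives H(Y) = 1.1181 bits and H(X,Y) = 2.5444 bits, so
I(X;Y) = 1.5357 + 1.1181 - 2.5444 = 0.1094 bits ✓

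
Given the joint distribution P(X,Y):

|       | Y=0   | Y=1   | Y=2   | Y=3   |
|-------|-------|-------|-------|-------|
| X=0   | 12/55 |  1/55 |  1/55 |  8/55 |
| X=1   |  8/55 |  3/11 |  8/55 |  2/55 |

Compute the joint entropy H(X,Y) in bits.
2.5882 bits

H(X,Y) = -Σ_{x,y} P(x,y) log₂ P(x,y). Per-cell terms -P(x,y)·log₂P(x,y):
  X=0: 0.47921, 0.10512, 0.10512, 0.40456
  X=1: 0.40456, 0.51122, 0.40456, 0.17387
Sum of the 8 terms: H(X,Y) = 2.5882 bits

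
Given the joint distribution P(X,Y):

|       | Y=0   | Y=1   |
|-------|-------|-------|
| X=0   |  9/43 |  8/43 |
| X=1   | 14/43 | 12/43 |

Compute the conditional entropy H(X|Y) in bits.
0.9681 bits

H(X|Y) = H(X,Y) - H(Y)

H(X,Y) = -Σ_{x,y} P(x,y) log₂ P(x,y). Per-cell terms -P(x,y)·log₂P(x,y):
  X=0: 0.47226, 0.45140
  X=1: 0.52709, 0.51385
Sum of the 4 terms: H(X,Y) = 1.9646 bits

Marginal of Y (column sums):
  P(Y=0) = 9/43 + 14/43 = 23/43
  P(Y=1) = 8/43 + 12/43 = 20/43
H(Y) = -[(23/43)·log₂(23/43) + (20/43)·log₂(20/43)]
  = 0.48284 + 0.51364 = 0.9965 bits

H(X|Y) = H(X,Y) - H(Y) = 1.9646 - 0.9965 = 0.9681 bits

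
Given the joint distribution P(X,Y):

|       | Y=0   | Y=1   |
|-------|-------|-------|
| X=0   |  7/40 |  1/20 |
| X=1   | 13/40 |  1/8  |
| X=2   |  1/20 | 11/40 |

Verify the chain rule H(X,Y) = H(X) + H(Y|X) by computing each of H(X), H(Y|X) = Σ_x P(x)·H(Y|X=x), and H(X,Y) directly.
H(X) = 1.5296 bits, H(Y|X) = 0.7568 bits, H(X,Y) = 2.2864 bits

Marginal of X (row sums):
  P(X=0) = 7/40 + 1/20 = 9/40
  P(X=1) = 13/40 + 1/8 = 9/20
  P(X=2) = 1/20 + 11/40 = 13/40
H(X) = -[(9/40)·log₂(9/40) + (9/20)·log₂(9/20) + (13/40)·log₂(13/40)]
  = 0.48420 + 0.51840 + 0.52698 = 1.5296 bits

H(Y|X) = Σ_x P(x)·H(Y|X=x):
  X=0: P(X=0) = 9/40, P(Y|X=0) = (7/9, 2/9) → H(Y|X=0) = 0.76420
  X=1: P(X=1) = 9/20, P(Y|X=1) = (13/18, 5/18) → H(Y|X=1) = 0.85241
  X=2: P(X=2) = 13/40, P(Y|X=2) = (2/13, 11/13) → H(Y|X=2) = 0.61938
H(Y|X) = (9/40)·0.76420 + (9/20)·0.85241 + (13/40)·0.61938 = 0.7568 bits

H(X,Y) = -Σ_{x,y} P(x,y) log₂ P(x,y). Per-cell terms -P(x,y)·log₂P(x,y):
  X=0: 0.44005, 0.21610
  X=1: 0.52698, 0.37500
  X=2: 0.21610, 0.51219
Sum of the 6 terms: H(X,Y) = 2.2864 bits

Chain rule check:
  H(X) + H(Y|X) = 1.5296 + 0.7568 = 2.2864 bits
  H(X,Y) = 2.2864 bits
✓ Chain rule verified.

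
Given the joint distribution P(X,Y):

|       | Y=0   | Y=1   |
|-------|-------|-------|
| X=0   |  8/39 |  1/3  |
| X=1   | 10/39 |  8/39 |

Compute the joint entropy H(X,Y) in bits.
1.9694 bits

H(X,Y) = -Σ_{x,y} P(x,y) log₂ P(x,y). Per-cell terms -P(x,y)·log₂P(x,y):
  X=0: 0.4688, 0.5283
  X=1: 0.5035, 0.4688
Sum of the 4 terms: H(X,Y) = 1.9694 bits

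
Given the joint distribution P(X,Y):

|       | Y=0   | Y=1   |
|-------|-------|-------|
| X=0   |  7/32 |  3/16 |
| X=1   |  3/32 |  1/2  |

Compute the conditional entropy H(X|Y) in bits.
0.8566 bits

H(X|Y) = H(X,Y) - H(Y)

H(X,Y) = -Σ_{x,y} P(x,y) log₂ P(x,y). Per-cell terms -P(x,y)·log₂P(x,y):
  X=0: 0.4796, 0.4528
  X=1: 0.3202, 0.5000
Sum of the 4 terms: H(X,Y) = 1.7526 bits

Marginal of Y (column sums):
  P(Y=0) = 7/32 + 3/32 = 5/16
  P(Y=1) = 3/16 + 1/2 = 11/16
H(Y) = -[(5/16)·log₂(5/16) + (11/16)·log₂(11/16)]
  = 0.5244 + 0.3716 = 0.8960 bits

H(X|Y) = H(X,Y) - H(Y) = 1.7526 - 0.8960 = 0.8566 bits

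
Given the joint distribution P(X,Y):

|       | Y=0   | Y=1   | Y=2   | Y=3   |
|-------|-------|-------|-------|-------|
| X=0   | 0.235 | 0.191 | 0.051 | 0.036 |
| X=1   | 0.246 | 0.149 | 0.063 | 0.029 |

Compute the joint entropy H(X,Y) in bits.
2.6451 bits

H(X,Y) = -Σ_{x,y} P(x,y) log₂ P(x,y). Per-cell terms -P(x,y)·log₂P(x,y):
  X=0: 0.490978, 0.456176, 0.218961, 0.172651
  X=1: 0.497724, 0.409246, 0.251276, 0.148126
Sum of the 8 terms: H(X,Y) = 2.6451 bits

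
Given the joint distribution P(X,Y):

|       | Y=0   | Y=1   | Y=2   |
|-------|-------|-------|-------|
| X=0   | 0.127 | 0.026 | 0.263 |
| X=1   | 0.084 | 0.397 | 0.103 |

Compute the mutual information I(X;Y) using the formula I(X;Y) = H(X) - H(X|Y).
0.3201 bits

I(X;Y) = H(X) - H(X|Y)

Marginal of X (row sums):
  P(X=0) = 0.127 + 0.026 + 0.263 = 0.416
  P(X=1) = 0.084 + 0.397 + 0.103 = 0.584
H(X) = -[0.416·log₂(0.416) + 0.584·log₂(0.584)]
  = 0.52638 + 0.45316 = 0.9795 bits

Marginal of Y (column sums):
  P(Y=0) = 0.127 + 0.084 = 0.211
  P(Y=1) = 0.026 + 0.397 = 0.423
  P(Y=2) = 0.263 + 0.103 = 0.366
H(X|Y) = Σ_y P(y)·H(X|Y=y):
  Y=0: P(Y=0) = 0.211, P(X|Y=0) = (127/211, 84/211) → H(X|Y=0) = 0.96983
  Y=1: P(Y=1) = 0.423, P(X|Y=1) = (26/423, 397/423) → H(X|Y=1) = 0.33324
  Y=2: P(Y=2) = 0.366, P(X|Y=2) = (263/366, 103/366) → H(X|Y=2) = 0.85738
H(X|Y) = 0.211·0.96983 + 0.423·0.33324 + 0.366·0.85738 = 0.6594 bits

I(X;Y) = H(X) - H(X|Y) = 0.9795 - 0.6594 = 0.3201 bits

Cross-check via I(X;Y) = H(X) + H(Y) - H(X,Y): computing H(Y) from the column sums and H(X,Y) from the 6 cells in the same way gives H(Y) = 1.5294 bits and H(X,Y) = 2.1888 bits, so
I(X;Y) = 0.9795 + 1.5294 - 2.1888 = 0.3201 bits ✓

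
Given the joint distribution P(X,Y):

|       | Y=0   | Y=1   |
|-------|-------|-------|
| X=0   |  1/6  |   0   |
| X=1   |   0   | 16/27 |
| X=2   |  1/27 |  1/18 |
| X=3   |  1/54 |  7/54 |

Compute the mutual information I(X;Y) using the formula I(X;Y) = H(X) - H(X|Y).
0.5938 bits

I(X;Y) = H(X) - H(X|Y)

Marginal of X (row sums):
  P(X=0) = 1/6 + 0 = 1/6
  P(X=1) = 0 + 16/27 = 16/27
  P(X=2) = 1/27 + 1/18 = 5/54
  P(X=3) = 1/54 + 7/54 = 4/27
H(X) = -[(1/6)·log₂(1/6) + (16/27)·log₂(16/27) + (5/54)·log₂(5/54) + (4/27)·log₂(4/27)]
  = 0.43083 + 0.44734 + 0.31787 + 0.40813 = 1.6042 bits

Marginal of Y (column sums):
  P(Y=0) = 1/6 + 0 + 1/27 + 1/54 = 2/9
  P(Y=1) = 0 + 16/27 + 1/18 + 7/54 = 7/9
H(X|Y) = Σ_y P(y)·H(X|Y=y):
  Y=0: P(Y=0) = 2/9, P(X|Y=0) = (3/4, 0, 1/6, 1/12) → H(X|Y=0) = 1.04085
  Y=1: P(Y=1) = 7/9, P(X|Y=1) = (0, 16/21, 1/14, 1/6) → H(X|Y=1) = 1.00169
H(X|Y) = (2/9)·1.04085 + (7/9)·1.00169 = 1.0104 bits

I(X;Y) = H(X) - H(X|Y) = 1.6042 - 1.0104 = 0.5938 bits

Cross-check via I(X;Y) = H(X) + H(Y) - H(X,Y): computing H(Y) from the column sums and H(X,Y) from the 8 cells in the same way gives H(Y) = 0.7642 bits and H(X,Y) = 1.7746 bits, so
I(X;Y) = 1.6042 + 0.7642 - 1.7746 = 0.5938 bits ✓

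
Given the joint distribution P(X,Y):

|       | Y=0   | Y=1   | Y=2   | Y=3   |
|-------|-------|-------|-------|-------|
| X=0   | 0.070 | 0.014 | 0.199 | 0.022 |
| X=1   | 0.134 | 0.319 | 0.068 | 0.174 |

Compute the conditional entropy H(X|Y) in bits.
0.5909 bits

H(X|Y) = H(X,Y) - H(Y)

H(X,Y) = -Σ_{x,y} P(x,y) log₂ P(x,y). Per-cell terms -P(x,y)·log₂P(x,y):
  X=0: 0.2686, 0.0862, 0.4635, 0.1211
  X=1: 0.3886, 0.5258, 0.2637, 0.4390
Sum of the 8 terms: H(X,Y) = 2.5565 bits

Marginal of Y (column sums):
  P(Y=0) = 0.070 + 0.134 = 0.204
  P(Y=1) = 0.014 + 0.319 = 0.333
  P(Y=2) = 0.199 + 0.068 = 0.267
  P(Y=3) = 0.022 + 0.174 = 0.196
H(Y) = -[0.204·log₂(0.204) + 0.333·log₂(0.333) + 0.267·log₂(0.267) + 0.196·log₂(0.196)]
  = 0.4678 + 0.5283 + 0.5087 + 0.4608 = 1.9656 bits

H(X|Y) = H(X,Y) - H(Y) = 2.5565 - 1.9656 = 0.5909 bits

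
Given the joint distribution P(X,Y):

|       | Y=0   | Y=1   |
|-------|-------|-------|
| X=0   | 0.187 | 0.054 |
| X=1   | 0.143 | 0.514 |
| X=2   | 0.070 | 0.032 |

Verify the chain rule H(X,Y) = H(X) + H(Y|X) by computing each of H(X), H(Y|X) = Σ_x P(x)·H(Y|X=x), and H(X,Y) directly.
H(X) = 1.2288 bits, H(Y|X) = 0.7731 bits, H(X,Y) = 2.0019 bits

Marginal of X (row sums):
  P(X=0) = 0.187 + 0.054 = 0.241
  P(X=1) = 0.143 + 0.514 = 0.657
  P(X=2) = 0.070 + 0.032 = 0.102
H(X) = -[0.241·log₂(0.241) + 0.657·log₂(0.657) + 0.102·log₂(0.102)]
  = 0.4947 + 0.3982 + 0.3359 = 1.2288 bits

H(Y|X) = Σ_x P(x)·H(Y|X=x):
  X=0: P(X=0) = 0.241, P(Y|X=0) = (187/241, 54/241) → H(Y|X=0) = 0.7675
  X=1: P(X=1) = 0.657, P(Y|X=1) = (143/657, 514/657) → H(Y|X=1) = 0.7559
  X=2: P(X=2) = 0.102, P(Y|X=2) = (35/51, 16/51) → H(Y|X=2) = 0.8974
H(Y|X) = 0.241·0.7675 + 0.657·0.7559 + 0.102·0.8974 = 0.7731 bits

H(X,Y) = -Σ_{x,y} P(x,y) log₂ P(x,y). Per-cell terms -P(x,y)·log₂P(x,y):
  X=0: 0.4523, 0.2274
  X=1: 0.4012, 0.4935
  X=2: 0.2686, 0.1589
Sum of the 6 terms: H(X,Y) = 2.0019 bits

Chain rule check:
  H(X) + H(Y|X) = 1.2288 + 0.7731 = 2.0019 bits
  H(X,Y) = 2.0019 bits
✓ Chain rule verified.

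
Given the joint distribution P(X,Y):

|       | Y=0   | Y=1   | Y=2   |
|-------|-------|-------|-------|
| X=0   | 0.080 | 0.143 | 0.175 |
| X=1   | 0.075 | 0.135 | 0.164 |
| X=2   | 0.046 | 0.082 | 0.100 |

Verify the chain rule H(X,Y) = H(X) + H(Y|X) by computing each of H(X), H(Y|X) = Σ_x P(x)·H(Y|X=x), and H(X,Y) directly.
H(X) = 1.5460 bits, H(Y|X) = 1.5173 bits, H(X,Y) = 3.0632 bits

Marginal of X (row sums):
  P(X=0) = 0.080 + 0.143 + 0.175 = 0.398
  P(X=1) = 0.075 + 0.135 + 0.164 = 0.374
  P(X=2) = 0.046 + 0.082 + 0.100 = 0.228
H(X) = -[0.398·log₂(0.398) + 0.374·log₂(0.374) + 0.228·log₂(0.228)]
  = 0.529006 + 0.530665 + 0.486300 = 1.5460 bits

H(Y|X) = Σ_x P(x)·H(Y|X=x):
  X=0: P(X=0) = 0.398, P(Y|X=0) = (40/199, 143/398, 175/398) → H(Y|X=0) = 1.517082
  X=1: P(X=1) = 0.374, P(Y|X=1) = (75/374, 135/374, 82/187) → H(Y|X=1) = 1.517028
  X=2: P(X=2) = 0.228, P(Y|X=2) = (23/114, 41/114, 25/57) → H(Y|X=2) = 1.518027
H(Y|X) = 0.398·1.517082 + 0.374·1.517028 + 0.228·1.518027 = 1.5173 bits

H(X,Y) = -Σ_{x,y} P(x,y) log₂ P(x,y). Per-cell terms -P(x,y)·log₂P(x,y):
  X=0: 0.291508, 0.401246, 0.440050
  X=1: 0.280272, 0.390011, 0.427750
  X=2: 0.204342, 0.295875, 0.332193
Sum of the 9 terms: H(X,Y) = 3.0632 bits

Chain rule check:
  H(X) + H(Y|X) = 1.5460 + 1.5173 = 3.0633 bits
  H(X,Y) = 3.0632 bits
✓ Chain rule verified (Δ = 0.0001 is 4-dp rounding noise: each of the three values was rounded independently).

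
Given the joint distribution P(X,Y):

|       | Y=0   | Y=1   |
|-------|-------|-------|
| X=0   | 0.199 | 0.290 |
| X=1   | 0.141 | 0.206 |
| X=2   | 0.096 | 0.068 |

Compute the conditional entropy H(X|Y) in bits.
1.4496 bits

H(X|Y) = H(X,Y) - H(Y)

H(X,Y) = -Σ_{x,y} P(x,y) log₂ P(x,y). Per-cell terms -P(x,y)·log₂P(x,y):
  X=0: 0.46350, 0.51790
  X=1: 0.39850, 0.46953
  X=2: 0.32456, 0.26373
Sum of the 6 terms: H(X,Y) = 2.43772 bits

Marginal of Y (column sums):
  P(Y=0) = 0.199 + 0.141 + 0.096 = 0.436
  P(Y=1) = 0.290 + 0.206 + 0.068 = 0.564
H(Y) = -[0.436·log₂(0.436) + 0.564·log₂(0.564)]
  = 0.52215 + 0.46600 = 0.98815 bits

H(X|Y) = H(X,Y) - H(Y) = 2.43772 - 0.98815 = 1.4496 bits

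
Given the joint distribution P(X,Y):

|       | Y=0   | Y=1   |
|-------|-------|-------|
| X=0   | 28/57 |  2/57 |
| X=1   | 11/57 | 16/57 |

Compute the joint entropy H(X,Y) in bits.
1.6459 bits

H(X,Y) = -Σ_{x,y} P(x,y) log₂ P(x,y). Per-cell terms -P(x,y)·log₂P(x,y):
  X=0: 0.5038, 0.1696
  X=1: 0.4580, 0.5145
Sum of the 4 terms: H(X,Y) = 1.6459 bits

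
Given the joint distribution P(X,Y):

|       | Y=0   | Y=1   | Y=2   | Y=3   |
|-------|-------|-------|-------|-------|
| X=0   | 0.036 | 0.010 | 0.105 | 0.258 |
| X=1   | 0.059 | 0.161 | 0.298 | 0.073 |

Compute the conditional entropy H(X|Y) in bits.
0.7314 bits

H(X|Y) = H(X,Y) - H(Y)

H(X,Y) = -Σ_{x,y} P(x,y) log₂ P(x,y). Per-cell terms -P(x,y)·log₂P(x,y):
  X=0: 0.1726509, 0.0664386, 0.3414116, 0.5042757
  X=1: 0.2409053, 0.4242137, 0.5204915, 0.2756451
Sum of the 8 terms: H(X,Y) = 2.546032 bits

Marginal of Y (column sums):
  P(Y=0) = 0.036 + 0.059 = 0.095
  P(Y=1) = 0.010 + 0.161 = 0.171
  P(Y=2) = 0.105 + 0.298 = 0.403
  P(Y=3) = 0.258 + 0.073 = 0.331
H(Y) = -[0.095·log₂(0.095) + 0.171·log₂(0.171) + 0.403·log₂(0.403) + 0.331·log₂(0.331)]
  = 0.3226132 + 0.4356963 + 0.5283927 + 0.5279771 = 1.814679 bits

H(X|Y) = H(X,Y) - H(Y) = 2.546032 - 1.814679 = 0.7314 bits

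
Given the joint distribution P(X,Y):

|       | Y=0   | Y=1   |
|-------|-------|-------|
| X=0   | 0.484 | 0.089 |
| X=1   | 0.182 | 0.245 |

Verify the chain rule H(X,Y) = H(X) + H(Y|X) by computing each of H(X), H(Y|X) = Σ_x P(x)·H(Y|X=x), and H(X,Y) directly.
H(X) = 0.9846 bits, H(Y|X) = 0.7773 bits, H(X,Y) = 1.7618 bits

Marginal of X (row sums):
  P(X=0) = 0.484 + 0.089 = 0.573
  P(X=1) = 0.182 + 0.245 = 0.427
H(X) = -[0.573·log₂(0.573) + 0.427·log₂(0.427)]
  = 0.460344 + 0.524224 = 0.9846 bits

H(Y|X) = Σ_x P(x)·H(Y|X=x):
  X=0: P(X=0) = 0.573, P(Y|X=0) = (484/573, 89/573) → H(Y|X=0) = 0.623002
  X=1: P(X=1) = 0.427, P(Y|X=1) = (26/61, 35/61) → H(Y|X=1) = 0.984240
H(Y|X) = 0.573·0.623002 + 0.427·0.984240 = 0.7773 bits

H(X,Y) = -Σ_{x,y} P(x,y) log₂ P(x,y). Per-cell terms -P(x,y)·log₂P(x,y):
  X=0: 0.506710, 0.310615
  X=1: 0.447354, 0.497141
Sum of the 4 terms: H(X,Y) = 1.7618 bits

Chain rule check:
  H(X) + H(Y|X) = 0.9846 + 0.7773 = 1.7619 bits
  H(X,Y) = 1.7618 bits
✓ Chain rule verified (Δ = 0.0001 is 4-dp rounding noise: each of the three values was rounded independently).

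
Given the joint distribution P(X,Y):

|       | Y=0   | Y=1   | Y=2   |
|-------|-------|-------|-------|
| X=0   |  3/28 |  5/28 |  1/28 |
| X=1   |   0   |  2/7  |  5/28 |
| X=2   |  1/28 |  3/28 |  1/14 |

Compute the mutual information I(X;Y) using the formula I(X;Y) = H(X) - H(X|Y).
0.1854 bits

I(X;Y) = H(X) - H(X|Y)

Marginal of X (row sums):
  P(X=0) = 3/28 + 5/28 + 1/28 = 9/28
  P(X=1) = 0 + 2/7 + 5/28 = 13/28
  P(X=2) = 1/28 + 3/28 + 1/14 = 3/14
H(X) = -[(9/28)·log₂(9/28) + (13/28)·log₂(13/28) + (3/14)·log₂(3/14)]
  = 0.52632 + 0.51392 + 0.47623 = 1.5165 bits

Marginal of Y (column sums):
  P(Y=0) = 3/28 + 0 + 1/28 = 1/7
  P(Y=1) = 5/28 + 2/7 + 3/28 = 4/7
  P(Y=2) = 1/28 + 5/28 + 1/14 = 2/7
H(X|Y) = Σ_y P(y)·H(X|Y=y):
  Y=0: P(Y=0) = 1/7, P(X|Y=0) = (3/4, 0, 1/4) → H(X|Y=0) = 0.81128
  Y=1: P(Y=1) = 4/7, P(X|Y=1) = (5/16, 1/2, 3/16) → H(X|Y=1) = 1.47722
  Y=2: P(Y=2) = 2/7, P(X|Y=2) = (1/8, 5/8, 1/4) → H(X|Y=2) = 1.29879
H(X|Y) = (1/7)·0.81128 + (4/7)·1.47722 + (2/7)·1.29879 = 1.3311 bits

I(X;Y) = H(X) - H(X|Y) = 1.5165 - 1.3311 = 0.1854 bits

Cross-check via I(X;Y) = H(X) + H(Y) - H(X,Y): computing H(Y) from the column sums and H(X,Y) from the 9 cells in the same way gives H(Y) = 1.3788 bits and H(X,Y) = 2.7099 bits, so
I(X;Y) = 1.5165 + 1.3788 - 2.7099 = 0.1854 bits ✓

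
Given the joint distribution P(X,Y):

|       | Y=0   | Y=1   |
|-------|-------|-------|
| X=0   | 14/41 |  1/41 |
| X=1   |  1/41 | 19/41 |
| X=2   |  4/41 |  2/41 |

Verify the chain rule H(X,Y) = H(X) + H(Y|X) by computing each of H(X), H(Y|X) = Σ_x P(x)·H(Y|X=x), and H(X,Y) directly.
H(X) = 1.4417 bits, H(Y|X) = 0.4034 bits, H(X,Y) = 1.8450 bits

Marginal of X (row sums):
  P(X=0) = 14/41 + 1/41 = 15/41
  P(X=1) = 1/41 + 19/41 = 20/41
  P(X=2) = 4/41 + 2/41 = 6/41
H(X) = -[(15/41)·log₂(15/41) + (20/41)·log₂(20/41) + (6/41)·log₂(6/41)]
  = 0.530730 + 0.505182 + 0.405745 = 1.4417 bits

H(Y|X) = Σ_x P(x)·H(Y|X=x):
  X=0: P(X=0) = 15/41, P(Y|X=0) = (14/15, 1/15) → H(Y|X=0) = 0.353359
  X=1: P(X=1) = 20/41, P(Y|X=1) = (1/20, 19/20) → H(Y|X=1) = 0.286397
  X=2: P(X=2) = 6/41, P(Y|X=2) = (2/3, 1/3) → H(Y|X=2) = 0.918296
H(Y|X) = (15/41)·0.353359 + (20/41)·0.286397 + (6/41)·0.918296 = 0.4034 bits

H(X,Y) = -Σ_{x,y} P(x,y) log₂ P(x,y). Per-cell terms -P(x,y)·log₂P(x,y):
  X=0: 0.529336, 0.130672
  X=1: 0.130672, 0.514216
  X=2: 0.327566, 0.212564
Sum of the 6 terms: H(X,Y) = 1.8450 bits

Chain rule check:
  H(X) + H(Y|X) = 1.4417 + 0.4034 = 1.8451 bits
  H(X,Y) = 1.8450 bits
✓ Chain rule verified (Δ = 0.0001 is 4-dp rounding noise: each of the three values was rounded independently).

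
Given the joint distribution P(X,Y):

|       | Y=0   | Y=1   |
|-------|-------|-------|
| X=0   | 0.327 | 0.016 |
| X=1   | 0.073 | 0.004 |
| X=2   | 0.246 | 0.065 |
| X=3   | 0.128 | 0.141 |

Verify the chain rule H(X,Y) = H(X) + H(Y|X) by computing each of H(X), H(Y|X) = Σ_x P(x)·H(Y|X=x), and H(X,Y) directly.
H(X) = 1.8479 bits, H(Y|X) = 0.6145 bits, H(X,Y) = 2.4625 bits

Marginal of X (row sums):
  P(X=0) = 0.327 + 0.016 = 0.343
  P(X=1) = 0.073 + 0.004 = 0.077
  P(X=2) = 0.246 + 0.065 = 0.311
  P(X=3) = 0.128 + 0.141 = 0.269
H(X) = -[0.343·log₂(0.343) + 0.077·log₂(0.077) + 0.311·log₂(0.311) + 0.269·log₂(0.269)]
  = 0.529496 + 0.284823 + 0.524039 + 0.509573 = 1.8479 bits

H(Y|X) = Σ_x P(x)·H(Y|X=x):
  X=0: P(X=0) = 0.343, P(Y|X=0) = (327/343, 16/343) → H(Y|X=0) = 0.271980
  X=1: P(X=1) = 0.077, P(Y|X=1) = (73/77, 4/77) → H(Y|X=1) = 0.294615
  X=2: P(X=2) = 0.311, P(Y|X=2) = (246/311, 65/311) → H(Y|X=2) = 0.739573
  X=3: P(X=3) = 0.269, P(Y|X=3) = (128/269, 141/269) → H(Y|X=3) = 0.998315
H(Y|X) = 0.343·0.271980 + 0.077·0.294615 + 0.311·0.739573 + 0.269·0.998315 = 0.6145 bits

H(X,Y) = -Σ_{x,y} P(x,y) log₂ P(x,y). Per-cell terms -P(x,y)·log₂P(x,y):
  X=0: 0.527332, 0.095453
  X=1: 0.275645, 0.031863
  X=2: 0.497724, 0.256322
  X=3: 0.379620, 0.398499
Sum of the 8 terms: H(X,Y) = 2.4625 bits

Chain rule check:
  H(X) + H(Y|X) = 1.8479 + 0.6145 = 2.4624 bits
  H(X,Y) = 2.4625 bits
✓ Chain rule verified (Δ = 0.0001 is 4-dp rounding noise: each of the three values was rounded independently).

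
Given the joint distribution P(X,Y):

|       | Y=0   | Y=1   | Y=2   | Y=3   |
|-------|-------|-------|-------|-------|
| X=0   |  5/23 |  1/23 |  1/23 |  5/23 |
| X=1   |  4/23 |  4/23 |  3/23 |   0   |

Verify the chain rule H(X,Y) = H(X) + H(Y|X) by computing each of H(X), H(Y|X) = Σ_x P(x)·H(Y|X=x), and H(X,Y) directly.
H(X) = 0.9986 bits, H(Y|X) = 1.6130 bits, H(X,Y) = 2.6116 bits

Marginal of X (row sums):
  P(X=0) = 5/23 + 1/23 + 1/23 + 5/23 = 12/23
  P(X=1) = 4/23 + 4/23 + 3/23 + 0 = 11/23
H(X) = -[(12/23)·log₂(12/23) + (11/23)·log₂(11/23)]
  = 0.489704 + 0.508932 = 0.9986 bits

H(Y|X) = Σ_x P(x)·H(Y|X=x):
  X=0: P(X=0) = 12/23, P(Y|X=0) = (5/12, 1/12, 1/12, 5/12) → H(Y|X=0) = 1.650022
  X=1: P(X=1) = 11/23, P(Y|X=1) = (4/11, 4/11, 3/11, 0) → H(Y|X=1) = 1.572624
H(Y|X) = (12/23)·1.650022 + (11/23)·1.572624 = 1.6130 bits

H(X,Y) = -Σ_{x,y} P(x,y) log₂ P(x,y). Per-cell terms -P(x,y)·log₂P(x,y):
  X=0: 0.478616, 0.196677, 0.196677, 0.478616
  X=1: 0.438880, 0.438880, 0.383296, 0.000000
  (cells with P = 0 contribute 0)
Sum of the 8 terms: H(X,Y) = 2.6116 bits

Chain rule check:
  H(X) + H(Y|X) = 0.9986 + 1.6130 = 2.6116 bits
  H(X,Y) = 2.6116 bits
✓ Chain rule verified.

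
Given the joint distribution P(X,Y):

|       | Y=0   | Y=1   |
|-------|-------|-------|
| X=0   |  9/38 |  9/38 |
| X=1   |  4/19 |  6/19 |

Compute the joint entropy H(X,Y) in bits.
1.9827 bits

H(X,Y) = -Σ_{x,y} P(x,y) log₂ P(x,y). Per-cell terms -P(x,y)·log₂P(x,y):
  X=0: 0.4922, 0.4922
  X=1: 0.4732, 0.5251
Sum of the 4 terms: H(X,Y) = 1.9827 bits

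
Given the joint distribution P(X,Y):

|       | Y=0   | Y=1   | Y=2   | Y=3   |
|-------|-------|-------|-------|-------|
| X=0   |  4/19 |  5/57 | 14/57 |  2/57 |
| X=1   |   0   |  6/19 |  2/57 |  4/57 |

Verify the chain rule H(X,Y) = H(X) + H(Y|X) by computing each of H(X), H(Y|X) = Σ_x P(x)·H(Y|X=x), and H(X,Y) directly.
H(X) = 0.9819 bits, H(Y|X) = 1.4301 bits, H(X,Y) = 2.4120 bits

Marginal of X (row sums):
  P(X=0) = 4/19 + 5/57 + 14/57 + 2/57 = 11/19
  P(X=1) = 0 + 6/19 + 2/57 + 4/57 = 8/19
H(X) = -[(11/19)·log₂(11/19) + (8/19)·log₂(8/19)]
  = 0.4565 + 0.5254 = 0.9819 bits

H(Y|X) = Σ_x P(x)·H(Y|X=x):
  X=0: P(X=0) = 11/19, P(Y|X=0) = (4/11, 5/33, 14/33, 2/33) → H(Y|X=0) = 1.7131
  X=1: P(X=1) = 8/19, P(Y|X=1) = (0, 3/4, 1/12, 1/6) → H(Y|X=1) = 1.0409
H(Y|X) = (11/19)·1.7131 + (8/19)·1.0409 = 1.4301 bits

H(X,Y) = -Σ_{x,y} P(x,y) log₂ P(x,y). Per-cell terms -P(x,y)·log₂P(x,y):
  X=0: 0.4732, 0.3080, 0.4975, 0.1696
  X=1: 0.0000, 0.5251, 0.1696, 0.2690
  (cells with P = 0 contribute 0)
Sum of the 8 terms: H(X,Y) = 2.4120 bits

Chain rule check:
  H(X) + H(Y|X) = 0.9819 + 1.4301 = 2.4120 bits
  H(X,Y) = 2.4120 bits
✓ Chain rule verified.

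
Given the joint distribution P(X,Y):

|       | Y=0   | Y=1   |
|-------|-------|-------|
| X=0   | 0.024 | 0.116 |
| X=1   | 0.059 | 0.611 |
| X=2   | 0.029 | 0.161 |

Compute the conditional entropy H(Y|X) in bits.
0.4977 bits

H(Y|X) = H(X,Y) - H(X)

H(X,Y) = -Σ_{x,y} P(x,y) log₂ P(x,y). Per-cell terms -P(x,y)·log₂P(x,y):
  X=0: 0.129140, 0.360505
  X=1: 0.240905, 0.434272
  X=2: 0.148126, 0.424214
Sum of the 6 terms: H(X,Y) = 1.73716 bits

Marginal of X (row sums):
  P(X=0) = 0.024 + 0.116 = 0.140
  P(X=1) = 0.059 + 0.611 = 0.670
  P(X=2) = 0.029 + 0.161 = 0.190
H(X) = -[0.140·log₂(0.140) + 0.670·log₂(0.670) + 0.190·log₂(0.190)]
  = 0.397110 + 0.387104 + 0.455226 = 1.23944 bits

H(Y|X) = H(X,Y) - H(X) = 1.73716 - 1.23944 = 0.4977 bits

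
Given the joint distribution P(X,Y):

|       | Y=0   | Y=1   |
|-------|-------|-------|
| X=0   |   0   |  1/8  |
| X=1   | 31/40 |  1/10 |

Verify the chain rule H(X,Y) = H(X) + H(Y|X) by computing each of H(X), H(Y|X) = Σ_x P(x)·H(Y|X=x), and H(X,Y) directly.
H(X) = 0.5436 bits, H(Y|X) = 0.4486 bits, H(X,Y) = 0.9922 bits

Marginal of X (row sums):
  P(X=0) = 0 + 1/8 = 1/8
  P(X=1) = 31/40 + 1/10 = 7/8
H(X) = -[(1/8)·log₂(1/8) + (7/8)·log₂(7/8)]
  = 0.3750 + 0.1686 = 0.5436 bits

H(Y|X) = Σ_x P(x)·H(Y|X=x):
  X=0: P(X=0) = 1/8, P(Y|X=0) = (0, 1) → H(Y|X=0) = 0.0000
  X=1: P(X=1) = 7/8, P(Y|X=1) = (31/35, 4/35) → H(Y|X=1) = 0.5127
H(Y|X) = (1/8)·0.0000 + (7/8)·0.5127 = 0.4486 bits

H(X,Y) = -Σ_{x,y} P(x,y) log₂ P(x,y). Per-cell terms -P(x,y)·log₂P(x,y):
  X=0: 0.0000, 0.3750
  X=1: 0.2850, 0.3322
  (cells with P = 0 contribute 0)
Sum of the 4 terms: H(X,Y) = 0.9922 bits

Chain rule check:
  H(X) + H(Y|X) = 0.5436 + 0.4486 = 0.9922 bits
  H(X,Y) = 0.9922 bits
✓ Chain rule verified.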